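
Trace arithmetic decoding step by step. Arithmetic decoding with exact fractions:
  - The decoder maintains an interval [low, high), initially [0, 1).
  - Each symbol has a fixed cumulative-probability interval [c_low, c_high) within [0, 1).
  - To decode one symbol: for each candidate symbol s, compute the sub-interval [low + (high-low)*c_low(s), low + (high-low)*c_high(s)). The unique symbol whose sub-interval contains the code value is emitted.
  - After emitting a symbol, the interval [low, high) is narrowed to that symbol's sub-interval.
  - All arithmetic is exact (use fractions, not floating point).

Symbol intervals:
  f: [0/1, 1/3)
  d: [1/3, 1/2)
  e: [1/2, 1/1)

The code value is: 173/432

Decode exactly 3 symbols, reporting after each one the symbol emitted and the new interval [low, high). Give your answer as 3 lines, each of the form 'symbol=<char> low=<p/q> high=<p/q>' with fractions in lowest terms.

Step 1: interval [0/1, 1/1), width = 1/1 - 0/1 = 1/1
  'f': [0/1 + 1/1*0/1, 0/1 + 1/1*1/3) = [0/1, 1/3)
  'd': [0/1 + 1/1*1/3, 0/1 + 1/1*1/2) = [1/3, 1/2) <- contains code 173/432
  'e': [0/1 + 1/1*1/2, 0/1 + 1/1*1/1) = [1/2, 1/1)
  emit 'd', narrow to [1/3, 1/2)
Step 2: interval [1/3, 1/2), width = 1/2 - 1/3 = 1/6
  'f': [1/3 + 1/6*0/1, 1/3 + 1/6*1/3) = [1/3, 7/18)
  'd': [1/3 + 1/6*1/3, 1/3 + 1/6*1/2) = [7/18, 5/12) <- contains code 173/432
  'e': [1/3 + 1/6*1/2, 1/3 + 1/6*1/1) = [5/12, 1/2)
  emit 'd', narrow to [7/18, 5/12)
Step 3: interval [7/18, 5/12), width = 5/12 - 7/18 = 1/36
  'f': [7/18 + 1/36*0/1, 7/18 + 1/36*1/3) = [7/18, 43/108)
  'd': [7/18 + 1/36*1/3, 7/18 + 1/36*1/2) = [43/108, 29/72) <- contains code 173/432
  'e': [7/18 + 1/36*1/2, 7/18 + 1/36*1/1) = [29/72, 5/12)
  emit 'd', narrow to [43/108, 29/72)

Answer: symbol=d low=1/3 high=1/2
symbol=d low=7/18 high=5/12
symbol=d low=43/108 high=29/72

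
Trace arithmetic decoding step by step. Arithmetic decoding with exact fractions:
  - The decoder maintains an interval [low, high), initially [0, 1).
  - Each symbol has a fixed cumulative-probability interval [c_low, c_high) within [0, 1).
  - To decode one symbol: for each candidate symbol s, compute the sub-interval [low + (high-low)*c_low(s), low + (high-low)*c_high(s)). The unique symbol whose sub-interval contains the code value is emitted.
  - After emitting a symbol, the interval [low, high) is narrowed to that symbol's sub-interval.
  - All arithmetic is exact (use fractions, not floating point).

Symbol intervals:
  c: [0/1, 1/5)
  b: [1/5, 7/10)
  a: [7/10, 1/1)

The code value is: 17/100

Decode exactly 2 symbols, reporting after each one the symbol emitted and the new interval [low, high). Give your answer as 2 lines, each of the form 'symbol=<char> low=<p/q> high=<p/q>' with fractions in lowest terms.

Answer: symbol=c low=0/1 high=1/5
symbol=a low=7/50 high=1/5

Derivation:
Step 1: interval [0/1, 1/1), width = 1/1 - 0/1 = 1/1
  'c': [0/1 + 1/1*0/1, 0/1 + 1/1*1/5) = [0/1, 1/5) <- contains code 17/100
  'b': [0/1 + 1/1*1/5, 0/1 + 1/1*7/10) = [1/5, 7/10)
  'a': [0/1 + 1/1*7/10, 0/1 + 1/1*1/1) = [7/10, 1/1)
  emit 'c', narrow to [0/1, 1/5)
Step 2: interval [0/1, 1/5), width = 1/5 - 0/1 = 1/5
  'c': [0/1 + 1/5*0/1, 0/1 + 1/5*1/5) = [0/1, 1/25)
  'b': [0/1 + 1/5*1/5, 0/1 + 1/5*7/10) = [1/25, 7/50)
  'a': [0/1 + 1/5*7/10, 0/1 + 1/5*1/1) = [7/50, 1/5) <- contains code 17/100
  emit 'a', narrow to [7/50, 1/5)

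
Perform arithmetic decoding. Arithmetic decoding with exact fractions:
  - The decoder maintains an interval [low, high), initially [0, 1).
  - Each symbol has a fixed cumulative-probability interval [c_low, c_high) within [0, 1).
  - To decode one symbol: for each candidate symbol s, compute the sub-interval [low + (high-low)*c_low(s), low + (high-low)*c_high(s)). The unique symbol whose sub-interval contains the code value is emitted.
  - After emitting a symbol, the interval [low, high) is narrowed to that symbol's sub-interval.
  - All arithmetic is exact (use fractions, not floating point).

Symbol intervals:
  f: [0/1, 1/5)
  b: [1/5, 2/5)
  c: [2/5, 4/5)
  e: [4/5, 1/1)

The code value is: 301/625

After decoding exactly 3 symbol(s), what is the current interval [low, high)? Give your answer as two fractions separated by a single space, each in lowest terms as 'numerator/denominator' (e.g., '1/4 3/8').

Step 1: interval [0/1, 1/1), width = 1/1 - 0/1 = 1/1
  'f': [0/1 + 1/1*0/1, 0/1 + 1/1*1/5) = [0/1, 1/5)
  'b': [0/1 + 1/1*1/5, 0/1 + 1/1*2/5) = [1/5, 2/5)
  'c': [0/1 + 1/1*2/5, 0/1 + 1/1*4/5) = [2/5, 4/5) <- contains code 301/625
  'e': [0/1 + 1/1*4/5, 0/1 + 1/1*1/1) = [4/5, 1/1)
  emit 'c', narrow to [2/5, 4/5)
Step 2: interval [2/5, 4/5), width = 4/5 - 2/5 = 2/5
  'f': [2/5 + 2/5*0/1, 2/5 + 2/5*1/5) = [2/5, 12/25)
  'b': [2/5 + 2/5*1/5, 2/5 + 2/5*2/5) = [12/25, 14/25) <- contains code 301/625
  'c': [2/5 + 2/5*2/5, 2/5 + 2/5*4/5) = [14/25, 18/25)
  'e': [2/5 + 2/5*4/5, 2/5 + 2/5*1/1) = [18/25, 4/5)
  emit 'b', narrow to [12/25, 14/25)
Step 3: interval [12/25, 14/25), width = 14/25 - 12/25 = 2/25
  'f': [12/25 + 2/25*0/1, 12/25 + 2/25*1/5) = [12/25, 62/125) <- contains code 301/625
  'b': [12/25 + 2/25*1/5, 12/25 + 2/25*2/5) = [62/125, 64/125)
  'c': [12/25 + 2/25*2/5, 12/25 + 2/25*4/5) = [64/125, 68/125)
  'e': [12/25 + 2/25*4/5, 12/25 + 2/25*1/1) = [68/125, 14/25)
  emit 'f', narrow to [12/25, 62/125)

Answer: 12/25 62/125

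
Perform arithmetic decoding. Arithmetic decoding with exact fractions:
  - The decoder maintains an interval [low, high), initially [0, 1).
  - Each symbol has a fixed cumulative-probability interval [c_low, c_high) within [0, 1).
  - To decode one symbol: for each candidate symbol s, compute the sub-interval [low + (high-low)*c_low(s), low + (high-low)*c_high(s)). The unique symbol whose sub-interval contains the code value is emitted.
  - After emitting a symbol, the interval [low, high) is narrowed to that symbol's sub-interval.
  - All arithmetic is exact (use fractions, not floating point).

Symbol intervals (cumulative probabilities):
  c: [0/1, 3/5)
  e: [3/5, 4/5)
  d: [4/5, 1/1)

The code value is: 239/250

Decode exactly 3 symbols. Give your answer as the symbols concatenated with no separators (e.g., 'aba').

Answer: ded

Derivation:
Step 1: interval [0/1, 1/1), width = 1/1 - 0/1 = 1/1
  'c': [0/1 + 1/1*0/1, 0/1 + 1/1*3/5) = [0/1, 3/5)
  'e': [0/1 + 1/1*3/5, 0/1 + 1/1*4/5) = [3/5, 4/5)
  'd': [0/1 + 1/1*4/5, 0/1 + 1/1*1/1) = [4/5, 1/1) <- contains code 239/250
  emit 'd', narrow to [4/5, 1/1)
Step 2: interval [4/5, 1/1), width = 1/1 - 4/5 = 1/5
  'c': [4/5 + 1/5*0/1, 4/5 + 1/5*3/5) = [4/5, 23/25)
  'e': [4/5 + 1/5*3/5, 4/5 + 1/5*4/5) = [23/25, 24/25) <- contains code 239/250
  'd': [4/5 + 1/5*4/5, 4/5 + 1/5*1/1) = [24/25, 1/1)
  emit 'e', narrow to [23/25, 24/25)
Step 3: interval [23/25, 24/25), width = 24/25 - 23/25 = 1/25
  'c': [23/25 + 1/25*0/1, 23/25 + 1/25*3/5) = [23/25, 118/125)
  'e': [23/25 + 1/25*3/5, 23/25 + 1/25*4/5) = [118/125, 119/125)
  'd': [23/25 + 1/25*4/5, 23/25 + 1/25*1/1) = [119/125, 24/25) <- contains code 239/250
  emit 'd', narrow to [119/125, 24/25)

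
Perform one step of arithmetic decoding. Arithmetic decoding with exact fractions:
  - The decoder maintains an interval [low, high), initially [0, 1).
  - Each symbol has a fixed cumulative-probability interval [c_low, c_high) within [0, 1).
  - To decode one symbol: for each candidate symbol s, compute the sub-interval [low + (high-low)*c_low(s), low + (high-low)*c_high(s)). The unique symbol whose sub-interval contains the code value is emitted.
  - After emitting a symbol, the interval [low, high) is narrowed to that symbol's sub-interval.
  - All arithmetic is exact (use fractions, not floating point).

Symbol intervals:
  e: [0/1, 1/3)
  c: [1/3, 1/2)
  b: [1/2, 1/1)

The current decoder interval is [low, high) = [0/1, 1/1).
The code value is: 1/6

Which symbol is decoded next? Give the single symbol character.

Interval width = high − low = 1/1 − 0/1 = 1/1
Scaled code = (code − low) / width = (1/6 − 0/1) / 1/1 = 1/6
  e: [0/1, 1/3) ← scaled code falls here ✓
  c: [1/3, 1/2) 
  b: [1/2, 1/1) 

Answer: e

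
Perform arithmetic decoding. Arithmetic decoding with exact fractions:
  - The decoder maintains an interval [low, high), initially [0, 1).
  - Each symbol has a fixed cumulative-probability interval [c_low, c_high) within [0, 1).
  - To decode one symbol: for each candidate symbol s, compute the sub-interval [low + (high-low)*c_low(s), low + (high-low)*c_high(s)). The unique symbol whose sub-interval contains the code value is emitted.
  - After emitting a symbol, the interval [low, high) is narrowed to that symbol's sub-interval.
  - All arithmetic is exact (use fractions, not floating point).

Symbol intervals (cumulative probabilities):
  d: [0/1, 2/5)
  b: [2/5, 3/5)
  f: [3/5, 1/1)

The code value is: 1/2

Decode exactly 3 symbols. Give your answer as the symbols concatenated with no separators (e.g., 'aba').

Answer: bbb

Derivation:
Step 1: interval [0/1, 1/1), width = 1/1 - 0/1 = 1/1
  'd': [0/1 + 1/1*0/1, 0/1 + 1/1*2/5) = [0/1, 2/5)
  'b': [0/1 + 1/1*2/5, 0/1 + 1/1*3/5) = [2/5, 3/5) <- contains code 1/2
  'f': [0/1 + 1/1*3/5, 0/1 + 1/1*1/1) = [3/5, 1/1)
  emit 'b', narrow to [2/5, 3/5)
Step 2: interval [2/5, 3/5), width = 3/5 - 2/5 = 1/5
  'd': [2/5 + 1/5*0/1, 2/5 + 1/5*2/5) = [2/5, 12/25)
  'b': [2/5 + 1/5*2/5, 2/5 + 1/5*3/5) = [12/25, 13/25) <- contains code 1/2
  'f': [2/5 + 1/5*3/5, 2/5 + 1/5*1/1) = [13/25, 3/5)
  emit 'b', narrow to [12/25, 13/25)
Step 3: interval [12/25, 13/25), width = 13/25 - 12/25 = 1/25
  'd': [12/25 + 1/25*0/1, 12/25 + 1/25*2/5) = [12/25, 62/125)
  'b': [12/25 + 1/25*2/5, 12/25 + 1/25*3/5) = [62/125, 63/125) <- contains code 1/2
  'f': [12/25 + 1/25*3/5, 12/25 + 1/25*1/1) = [63/125, 13/25)
  emit 'b', narrow to [62/125, 63/125)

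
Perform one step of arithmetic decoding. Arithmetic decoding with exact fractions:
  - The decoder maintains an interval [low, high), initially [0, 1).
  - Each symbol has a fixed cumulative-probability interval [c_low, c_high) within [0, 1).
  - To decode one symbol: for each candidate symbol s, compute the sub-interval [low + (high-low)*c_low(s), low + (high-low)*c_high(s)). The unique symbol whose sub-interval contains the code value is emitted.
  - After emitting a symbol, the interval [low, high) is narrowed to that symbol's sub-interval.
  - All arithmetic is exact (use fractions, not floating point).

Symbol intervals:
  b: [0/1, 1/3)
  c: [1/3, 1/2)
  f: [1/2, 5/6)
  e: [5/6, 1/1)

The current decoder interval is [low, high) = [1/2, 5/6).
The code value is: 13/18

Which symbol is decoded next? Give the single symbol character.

Interval width = high − low = 5/6 − 1/2 = 1/3
Scaled code = (code − low) / width = (13/18 − 1/2) / 1/3 = 2/3
  b: [0/1, 1/3) 
  c: [1/3, 1/2) 
  f: [1/2, 5/6) ← scaled code falls here ✓
  e: [5/6, 1/1) 

Answer: f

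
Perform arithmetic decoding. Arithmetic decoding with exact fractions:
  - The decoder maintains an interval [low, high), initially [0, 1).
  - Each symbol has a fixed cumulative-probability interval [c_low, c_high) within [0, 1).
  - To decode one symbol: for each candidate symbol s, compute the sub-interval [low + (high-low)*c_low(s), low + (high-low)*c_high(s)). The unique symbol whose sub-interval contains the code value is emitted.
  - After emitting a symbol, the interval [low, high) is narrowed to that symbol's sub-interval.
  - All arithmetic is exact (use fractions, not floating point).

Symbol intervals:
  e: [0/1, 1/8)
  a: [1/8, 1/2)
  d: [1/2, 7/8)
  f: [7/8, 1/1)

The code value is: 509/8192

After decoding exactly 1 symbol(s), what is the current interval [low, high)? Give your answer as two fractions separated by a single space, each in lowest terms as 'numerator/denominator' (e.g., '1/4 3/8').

Answer: 0/1 1/8

Derivation:
Step 1: interval [0/1, 1/1), width = 1/1 - 0/1 = 1/1
  'e': [0/1 + 1/1*0/1, 0/1 + 1/1*1/8) = [0/1, 1/8) <- contains code 509/8192
  'a': [0/1 + 1/1*1/8, 0/1 + 1/1*1/2) = [1/8, 1/2)
  'd': [0/1 + 1/1*1/2, 0/1 + 1/1*7/8) = [1/2, 7/8)
  'f': [0/1 + 1/1*7/8, 0/1 + 1/1*1/1) = [7/8, 1/1)
  emit 'e', narrow to [0/1, 1/8)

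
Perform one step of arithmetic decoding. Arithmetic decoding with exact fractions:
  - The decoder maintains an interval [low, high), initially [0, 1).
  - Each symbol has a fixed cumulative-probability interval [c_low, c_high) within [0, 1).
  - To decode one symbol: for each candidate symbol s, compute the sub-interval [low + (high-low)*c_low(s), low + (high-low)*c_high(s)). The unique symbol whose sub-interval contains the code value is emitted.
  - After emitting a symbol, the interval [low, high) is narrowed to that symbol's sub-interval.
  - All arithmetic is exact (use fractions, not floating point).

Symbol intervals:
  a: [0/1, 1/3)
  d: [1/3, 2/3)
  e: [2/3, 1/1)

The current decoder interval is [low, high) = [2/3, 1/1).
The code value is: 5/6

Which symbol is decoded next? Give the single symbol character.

Interval width = high − low = 1/1 − 2/3 = 1/3
Scaled code = (code − low) / width = (5/6 − 2/3) / 1/3 = 1/2
  a: [0/1, 1/3) 
  d: [1/3, 2/3) ← scaled code falls here ✓
  e: [2/3, 1/1) 

Answer: d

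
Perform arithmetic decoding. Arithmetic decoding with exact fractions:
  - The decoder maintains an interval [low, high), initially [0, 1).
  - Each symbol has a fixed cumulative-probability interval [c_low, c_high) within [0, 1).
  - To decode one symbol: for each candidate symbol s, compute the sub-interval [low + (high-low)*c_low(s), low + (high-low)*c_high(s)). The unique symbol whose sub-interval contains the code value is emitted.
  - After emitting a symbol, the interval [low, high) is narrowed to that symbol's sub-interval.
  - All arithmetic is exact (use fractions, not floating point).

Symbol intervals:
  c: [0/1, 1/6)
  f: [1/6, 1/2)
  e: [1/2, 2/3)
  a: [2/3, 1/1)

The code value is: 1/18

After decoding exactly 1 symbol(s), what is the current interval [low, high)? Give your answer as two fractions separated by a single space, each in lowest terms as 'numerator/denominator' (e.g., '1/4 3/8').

Answer: 0/1 1/6

Derivation:
Step 1: interval [0/1, 1/1), width = 1/1 - 0/1 = 1/1
  'c': [0/1 + 1/1*0/1, 0/1 + 1/1*1/6) = [0/1, 1/6) <- contains code 1/18
  'f': [0/1 + 1/1*1/6, 0/1 + 1/1*1/2) = [1/6, 1/2)
  'e': [0/1 + 1/1*1/2, 0/1 + 1/1*2/3) = [1/2, 2/3)
  'a': [0/1 + 1/1*2/3, 0/1 + 1/1*1/1) = [2/3, 1/1)
  emit 'c', narrow to [0/1, 1/6)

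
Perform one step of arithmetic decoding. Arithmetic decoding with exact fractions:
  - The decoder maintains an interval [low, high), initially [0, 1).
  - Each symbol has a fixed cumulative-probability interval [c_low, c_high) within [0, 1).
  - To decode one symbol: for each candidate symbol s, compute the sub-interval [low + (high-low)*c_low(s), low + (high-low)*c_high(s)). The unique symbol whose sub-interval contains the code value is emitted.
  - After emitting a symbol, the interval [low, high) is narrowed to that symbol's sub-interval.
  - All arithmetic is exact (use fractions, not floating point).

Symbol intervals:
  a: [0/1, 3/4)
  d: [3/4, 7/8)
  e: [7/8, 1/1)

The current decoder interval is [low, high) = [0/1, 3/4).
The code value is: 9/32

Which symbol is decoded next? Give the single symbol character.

Answer: a

Derivation:
Interval width = high − low = 3/4 − 0/1 = 3/4
Scaled code = (code − low) / width = (9/32 − 0/1) / 3/4 = 3/8
  a: [0/1, 3/4) ← scaled code falls here ✓
  d: [3/4, 7/8) 
  e: [7/8, 1/1) 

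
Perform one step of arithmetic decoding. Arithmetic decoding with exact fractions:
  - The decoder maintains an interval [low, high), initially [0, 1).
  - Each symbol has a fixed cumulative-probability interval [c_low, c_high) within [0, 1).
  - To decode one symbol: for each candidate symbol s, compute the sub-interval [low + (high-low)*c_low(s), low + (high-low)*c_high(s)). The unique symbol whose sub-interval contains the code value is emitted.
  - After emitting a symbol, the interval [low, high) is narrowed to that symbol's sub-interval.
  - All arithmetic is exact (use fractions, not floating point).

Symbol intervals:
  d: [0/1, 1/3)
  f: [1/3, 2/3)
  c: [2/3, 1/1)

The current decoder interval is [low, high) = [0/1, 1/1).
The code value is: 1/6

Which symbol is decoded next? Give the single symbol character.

Interval width = high − low = 1/1 − 0/1 = 1/1
Scaled code = (code − low) / width = (1/6 − 0/1) / 1/1 = 1/6
  d: [0/1, 1/3) ← scaled code falls here ✓
  f: [1/3, 2/3) 
  c: [2/3, 1/1) 

Answer: d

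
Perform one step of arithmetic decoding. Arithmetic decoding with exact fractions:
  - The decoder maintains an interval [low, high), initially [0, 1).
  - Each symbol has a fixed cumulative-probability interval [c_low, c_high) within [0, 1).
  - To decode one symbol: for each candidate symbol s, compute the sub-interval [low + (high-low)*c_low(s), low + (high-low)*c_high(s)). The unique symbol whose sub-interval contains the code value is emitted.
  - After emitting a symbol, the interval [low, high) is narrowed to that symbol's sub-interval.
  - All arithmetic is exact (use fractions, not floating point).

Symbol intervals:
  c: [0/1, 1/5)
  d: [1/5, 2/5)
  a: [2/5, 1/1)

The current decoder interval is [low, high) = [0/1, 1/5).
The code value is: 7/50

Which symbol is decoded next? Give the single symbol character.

Answer: a

Derivation:
Interval width = high − low = 1/5 − 0/1 = 1/5
Scaled code = (code − low) / width = (7/50 − 0/1) / 1/5 = 7/10
  c: [0/1, 1/5) 
  d: [1/5, 2/5) 
  a: [2/5, 1/1) ← scaled code falls here ✓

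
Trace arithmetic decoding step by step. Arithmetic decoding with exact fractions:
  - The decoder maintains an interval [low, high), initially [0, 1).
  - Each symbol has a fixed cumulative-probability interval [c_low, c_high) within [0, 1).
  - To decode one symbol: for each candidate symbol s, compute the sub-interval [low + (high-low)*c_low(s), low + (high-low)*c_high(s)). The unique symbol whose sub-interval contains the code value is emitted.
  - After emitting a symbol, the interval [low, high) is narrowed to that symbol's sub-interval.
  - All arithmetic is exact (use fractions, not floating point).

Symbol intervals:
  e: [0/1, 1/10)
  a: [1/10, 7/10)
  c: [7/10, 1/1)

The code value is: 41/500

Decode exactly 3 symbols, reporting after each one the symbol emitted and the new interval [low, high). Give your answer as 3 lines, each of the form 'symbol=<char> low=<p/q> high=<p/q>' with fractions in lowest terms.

Answer: symbol=e low=0/1 high=1/10
symbol=c low=7/100 high=1/10
symbol=a low=73/1000 high=91/1000

Derivation:
Step 1: interval [0/1, 1/1), width = 1/1 - 0/1 = 1/1
  'e': [0/1 + 1/1*0/1, 0/1 + 1/1*1/10) = [0/1, 1/10) <- contains code 41/500
  'a': [0/1 + 1/1*1/10, 0/1 + 1/1*7/10) = [1/10, 7/10)
  'c': [0/1 + 1/1*7/10, 0/1 + 1/1*1/1) = [7/10, 1/1)
  emit 'e', narrow to [0/1, 1/10)
Step 2: interval [0/1, 1/10), width = 1/10 - 0/1 = 1/10
  'e': [0/1 + 1/10*0/1, 0/1 + 1/10*1/10) = [0/1, 1/100)
  'a': [0/1 + 1/10*1/10, 0/1 + 1/10*7/10) = [1/100, 7/100)
  'c': [0/1 + 1/10*7/10, 0/1 + 1/10*1/1) = [7/100, 1/10) <- contains code 41/500
  emit 'c', narrow to [7/100, 1/10)
Step 3: interval [7/100, 1/10), width = 1/10 - 7/100 = 3/100
  'e': [7/100 + 3/100*0/1, 7/100 + 3/100*1/10) = [7/100, 73/1000)
  'a': [7/100 + 3/100*1/10, 7/100 + 3/100*7/10) = [73/1000, 91/1000) <- contains code 41/500
  'c': [7/100 + 3/100*7/10, 7/100 + 3/100*1/1) = [91/1000, 1/10)
  emit 'a', narrow to [73/1000, 91/1000)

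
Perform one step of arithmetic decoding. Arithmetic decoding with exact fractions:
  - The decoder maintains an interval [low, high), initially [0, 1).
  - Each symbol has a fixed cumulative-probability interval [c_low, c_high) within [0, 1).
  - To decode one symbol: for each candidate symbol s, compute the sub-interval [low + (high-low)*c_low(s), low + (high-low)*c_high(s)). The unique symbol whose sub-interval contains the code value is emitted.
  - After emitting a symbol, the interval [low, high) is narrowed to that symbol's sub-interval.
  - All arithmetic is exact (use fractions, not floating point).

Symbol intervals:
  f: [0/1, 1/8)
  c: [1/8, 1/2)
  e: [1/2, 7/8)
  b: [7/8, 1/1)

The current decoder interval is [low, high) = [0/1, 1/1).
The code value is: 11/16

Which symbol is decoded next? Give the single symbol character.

Answer: e

Derivation:
Interval width = high − low = 1/1 − 0/1 = 1/1
Scaled code = (code − low) / width = (11/16 − 0/1) / 1/1 = 11/16
  f: [0/1, 1/8) 
  c: [1/8, 1/2) 
  e: [1/2, 7/8) ← scaled code falls here ✓
  b: [7/8, 1/1) 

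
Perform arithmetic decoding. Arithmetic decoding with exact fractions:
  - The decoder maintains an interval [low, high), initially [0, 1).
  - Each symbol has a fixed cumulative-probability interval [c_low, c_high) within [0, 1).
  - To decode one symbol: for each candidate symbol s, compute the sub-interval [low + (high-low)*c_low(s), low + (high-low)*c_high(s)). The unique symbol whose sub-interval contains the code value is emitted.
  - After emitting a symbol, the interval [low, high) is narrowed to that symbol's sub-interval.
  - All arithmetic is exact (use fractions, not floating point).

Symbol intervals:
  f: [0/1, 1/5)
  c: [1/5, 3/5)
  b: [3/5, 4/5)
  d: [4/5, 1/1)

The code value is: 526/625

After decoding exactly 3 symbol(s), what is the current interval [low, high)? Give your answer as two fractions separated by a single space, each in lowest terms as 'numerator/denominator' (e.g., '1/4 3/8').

Answer: 21/25 107/125

Derivation:
Step 1: interval [0/1, 1/1), width = 1/1 - 0/1 = 1/1
  'f': [0/1 + 1/1*0/1, 0/1 + 1/1*1/5) = [0/1, 1/5)
  'c': [0/1 + 1/1*1/5, 0/1 + 1/1*3/5) = [1/5, 3/5)
  'b': [0/1 + 1/1*3/5, 0/1 + 1/1*4/5) = [3/5, 4/5)
  'd': [0/1 + 1/1*4/5, 0/1 + 1/1*1/1) = [4/5, 1/1) <- contains code 526/625
  emit 'd', narrow to [4/5, 1/1)
Step 2: interval [4/5, 1/1), width = 1/1 - 4/5 = 1/5
  'f': [4/5 + 1/5*0/1, 4/5 + 1/5*1/5) = [4/5, 21/25)
  'c': [4/5 + 1/5*1/5, 4/5 + 1/5*3/5) = [21/25, 23/25) <- contains code 526/625
  'b': [4/5 + 1/5*3/5, 4/5 + 1/5*4/5) = [23/25, 24/25)
  'd': [4/5 + 1/5*4/5, 4/5 + 1/5*1/1) = [24/25, 1/1)
  emit 'c', narrow to [21/25, 23/25)
Step 3: interval [21/25, 23/25), width = 23/25 - 21/25 = 2/25
  'f': [21/25 + 2/25*0/1, 21/25 + 2/25*1/5) = [21/25, 107/125) <- contains code 526/625
  'c': [21/25 + 2/25*1/5, 21/25 + 2/25*3/5) = [107/125, 111/125)
  'b': [21/25 + 2/25*3/5, 21/25 + 2/25*4/5) = [111/125, 113/125)
  'd': [21/25 + 2/25*4/5, 21/25 + 2/25*1/1) = [113/125, 23/25)
  emit 'f', narrow to [21/25, 107/125)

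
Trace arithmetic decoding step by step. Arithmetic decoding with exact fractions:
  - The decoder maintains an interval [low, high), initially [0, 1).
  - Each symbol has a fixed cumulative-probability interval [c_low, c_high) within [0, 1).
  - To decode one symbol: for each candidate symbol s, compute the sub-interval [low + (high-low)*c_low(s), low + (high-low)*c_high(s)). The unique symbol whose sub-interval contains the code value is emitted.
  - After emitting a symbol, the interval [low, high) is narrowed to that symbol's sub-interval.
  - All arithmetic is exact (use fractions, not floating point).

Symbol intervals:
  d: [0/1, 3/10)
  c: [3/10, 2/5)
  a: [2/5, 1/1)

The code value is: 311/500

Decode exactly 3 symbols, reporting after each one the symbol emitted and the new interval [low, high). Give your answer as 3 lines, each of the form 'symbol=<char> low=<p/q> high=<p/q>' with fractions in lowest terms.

Answer: symbol=a low=2/5 high=1/1
symbol=c low=29/50 high=16/25
symbol=a low=151/250 high=16/25

Derivation:
Step 1: interval [0/1, 1/1), width = 1/1 - 0/1 = 1/1
  'd': [0/1 + 1/1*0/1, 0/1 + 1/1*3/10) = [0/1, 3/10)
  'c': [0/1 + 1/1*3/10, 0/1 + 1/1*2/5) = [3/10, 2/5)
  'a': [0/1 + 1/1*2/5, 0/1 + 1/1*1/1) = [2/5, 1/1) <- contains code 311/500
  emit 'a', narrow to [2/5, 1/1)
Step 2: interval [2/5, 1/1), width = 1/1 - 2/5 = 3/5
  'd': [2/5 + 3/5*0/1, 2/5 + 3/5*3/10) = [2/5, 29/50)
  'c': [2/5 + 3/5*3/10, 2/5 + 3/5*2/5) = [29/50, 16/25) <- contains code 311/500
  'a': [2/5 + 3/5*2/5, 2/5 + 3/5*1/1) = [16/25, 1/1)
  emit 'c', narrow to [29/50, 16/25)
Step 3: interval [29/50, 16/25), width = 16/25 - 29/50 = 3/50
  'd': [29/50 + 3/50*0/1, 29/50 + 3/50*3/10) = [29/50, 299/500)
  'c': [29/50 + 3/50*3/10, 29/50 + 3/50*2/5) = [299/500, 151/250)
  'a': [29/50 + 3/50*2/5, 29/50 + 3/50*1/1) = [151/250, 16/25) <- contains code 311/500
  emit 'a', narrow to [151/250, 16/25)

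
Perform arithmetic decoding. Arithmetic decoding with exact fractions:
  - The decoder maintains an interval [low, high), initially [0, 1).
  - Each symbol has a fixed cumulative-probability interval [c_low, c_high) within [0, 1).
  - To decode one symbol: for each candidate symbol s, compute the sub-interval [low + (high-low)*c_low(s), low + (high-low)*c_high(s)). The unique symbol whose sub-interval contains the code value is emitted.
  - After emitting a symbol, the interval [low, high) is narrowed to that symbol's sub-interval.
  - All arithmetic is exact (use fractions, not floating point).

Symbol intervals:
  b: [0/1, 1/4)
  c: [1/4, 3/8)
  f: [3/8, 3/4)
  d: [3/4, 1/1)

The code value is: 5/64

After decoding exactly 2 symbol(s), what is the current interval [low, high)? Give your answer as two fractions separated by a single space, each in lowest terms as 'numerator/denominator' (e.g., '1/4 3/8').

Answer: 1/16 3/32

Derivation:
Step 1: interval [0/1, 1/1), width = 1/1 - 0/1 = 1/1
  'b': [0/1 + 1/1*0/1, 0/1 + 1/1*1/4) = [0/1, 1/4) <- contains code 5/64
  'c': [0/1 + 1/1*1/4, 0/1 + 1/1*3/8) = [1/4, 3/8)
  'f': [0/1 + 1/1*3/8, 0/1 + 1/1*3/4) = [3/8, 3/4)
  'd': [0/1 + 1/1*3/4, 0/1 + 1/1*1/1) = [3/4, 1/1)
  emit 'b', narrow to [0/1, 1/4)
Step 2: interval [0/1, 1/4), width = 1/4 - 0/1 = 1/4
  'b': [0/1 + 1/4*0/1, 0/1 + 1/4*1/4) = [0/1, 1/16)
  'c': [0/1 + 1/4*1/4, 0/1 + 1/4*3/8) = [1/16, 3/32) <- contains code 5/64
  'f': [0/1 + 1/4*3/8, 0/1 + 1/4*3/4) = [3/32, 3/16)
  'd': [0/1 + 1/4*3/4, 0/1 + 1/4*1/1) = [3/16, 1/4)
  emit 'c', narrow to [1/16, 3/32)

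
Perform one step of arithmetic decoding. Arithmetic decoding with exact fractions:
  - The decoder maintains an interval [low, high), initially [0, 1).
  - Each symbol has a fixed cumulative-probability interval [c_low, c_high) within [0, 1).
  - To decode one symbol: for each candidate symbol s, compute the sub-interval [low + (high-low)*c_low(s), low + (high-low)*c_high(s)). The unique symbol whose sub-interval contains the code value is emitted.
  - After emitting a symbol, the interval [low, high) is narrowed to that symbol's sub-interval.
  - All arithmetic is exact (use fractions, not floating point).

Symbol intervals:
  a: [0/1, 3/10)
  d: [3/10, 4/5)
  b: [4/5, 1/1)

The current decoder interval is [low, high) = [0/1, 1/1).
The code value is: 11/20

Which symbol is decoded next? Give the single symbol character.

Answer: d

Derivation:
Interval width = high − low = 1/1 − 0/1 = 1/1
Scaled code = (code − low) / width = (11/20 − 0/1) / 1/1 = 11/20
  a: [0/1, 3/10) 
  d: [3/10, 4/5) ← scaled code falls here ✓
  b: [4/5, 1/1) 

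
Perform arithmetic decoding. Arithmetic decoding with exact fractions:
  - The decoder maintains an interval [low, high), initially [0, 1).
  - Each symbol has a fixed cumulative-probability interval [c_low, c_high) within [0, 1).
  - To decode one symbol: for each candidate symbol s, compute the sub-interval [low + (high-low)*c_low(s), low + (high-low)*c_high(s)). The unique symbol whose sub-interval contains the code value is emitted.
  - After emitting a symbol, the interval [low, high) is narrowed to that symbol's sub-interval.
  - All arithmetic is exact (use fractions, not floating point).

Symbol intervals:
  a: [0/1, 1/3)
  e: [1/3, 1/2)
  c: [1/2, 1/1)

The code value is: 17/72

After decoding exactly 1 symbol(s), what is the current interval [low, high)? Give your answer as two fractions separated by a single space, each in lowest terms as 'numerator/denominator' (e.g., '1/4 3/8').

Answer: 0/1 1/3

Derivation:
Step 1: interval [0/1, 1/1), width = 1/1 - 0/1 = 1/1
  'a': [0/1 + 1/1*0/1, 0/1 + 1/1*1/3) = [0/1, 1/3) <- contains code 17/72
  'e': [0/1 + 1/1*1/3, 0/1 + 1/1*1/2) = [1/3, 1/2)
  'c': [0/1 + 1/1*1/2, 0/1 + 1/1*1/1) = [1/2, 1/1)
  emit 'a', narrow to [0/1, 1/3)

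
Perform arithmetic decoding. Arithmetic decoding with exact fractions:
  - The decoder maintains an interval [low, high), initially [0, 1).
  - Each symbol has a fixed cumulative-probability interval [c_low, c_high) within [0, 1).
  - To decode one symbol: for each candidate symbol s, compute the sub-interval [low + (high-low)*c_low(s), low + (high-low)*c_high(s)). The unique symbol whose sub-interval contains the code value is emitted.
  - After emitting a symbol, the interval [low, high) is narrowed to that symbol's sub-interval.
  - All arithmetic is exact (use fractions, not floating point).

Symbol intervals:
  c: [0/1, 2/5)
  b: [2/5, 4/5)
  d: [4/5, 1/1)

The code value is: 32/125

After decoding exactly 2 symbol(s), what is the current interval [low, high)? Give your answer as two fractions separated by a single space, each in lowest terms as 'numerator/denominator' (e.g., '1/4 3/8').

Answer: 4/25 8/25

Derivation:
Step 1: interval [0/1, 1/1), width = 1/1 - 0/1 = 1/1
  'c': [0/1 + 1/1*0/1, 0/1 + 1/1*2/5) = [0/1, 2/5) <- contains code 32/125
  'b': [0/1 + 1/1*2/5, 0/1 + 1/1*4/5) = [2/5, 4/5)
  'd': [0/1 + 1/1*4/5, 0/1 + 1/1*1/1) = [4/5, 1/1)
  emit 'c', narrow to [0/1, 2/5)
Step 2: interval [0/1, 2/5), width = 2/5 - 0/1 = 2/5
  'c': [0/1 + 2/5*0/1, 0/1 + 2/5*2/5) = [0/1, 4/25)
  'b': [0/1 + 2/5*2/5, 0/1 + 2/5*4/5) = [4/25, 8/25) <- contains code 32/125
  'd': [0/1 + 2/5*4/5, 0/1 + 2/5*1/1) = [8/25, 2/5)
  emit 'b', narrow to [4/25, 8/25)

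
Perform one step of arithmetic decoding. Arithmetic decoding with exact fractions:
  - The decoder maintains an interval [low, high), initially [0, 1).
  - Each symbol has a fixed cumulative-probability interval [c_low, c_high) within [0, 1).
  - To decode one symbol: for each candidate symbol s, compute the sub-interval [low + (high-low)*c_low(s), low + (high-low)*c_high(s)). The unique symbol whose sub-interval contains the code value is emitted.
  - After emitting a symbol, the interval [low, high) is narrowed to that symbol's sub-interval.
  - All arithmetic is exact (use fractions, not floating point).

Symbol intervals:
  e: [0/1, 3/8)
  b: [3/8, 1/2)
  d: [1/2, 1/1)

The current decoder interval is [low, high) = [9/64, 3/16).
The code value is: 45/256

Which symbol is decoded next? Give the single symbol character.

Interval width = high − low = 3/16 − 9/64 = 3/64
Scaled code = (code − low) / width = (45/256 − 9/64) / 3/64 = 3/4
  e: [0/1, 3/8) 
  b: [3/8, 1/2) 
  d: [1/2, 1/1) ← scaled code falls here ✓

Answer: d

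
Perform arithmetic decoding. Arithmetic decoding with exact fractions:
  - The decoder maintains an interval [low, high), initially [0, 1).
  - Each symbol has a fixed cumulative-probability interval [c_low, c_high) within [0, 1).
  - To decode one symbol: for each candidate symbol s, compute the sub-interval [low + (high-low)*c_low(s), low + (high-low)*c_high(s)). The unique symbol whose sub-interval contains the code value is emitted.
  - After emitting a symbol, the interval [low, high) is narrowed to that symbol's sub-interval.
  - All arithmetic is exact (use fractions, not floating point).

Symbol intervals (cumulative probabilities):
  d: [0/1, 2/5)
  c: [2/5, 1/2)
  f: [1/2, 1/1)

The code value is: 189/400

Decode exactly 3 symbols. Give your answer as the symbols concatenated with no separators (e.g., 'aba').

Step 1: interval [0/1, 1/1), width = 1/1 - 0/1 = 1/1
  'd': [0/1 + 1/1*0/1, 0/1 + 1/1*2/5) = [0/1, 2/5)
  'c': [0/1 + 1/1*2/5, 0/1 + 1/1*1/2) = [2/5, 1/2) <- contains code 189/400
  'f': [0/1 + 1/1*1/2, 0/1 + 1/1*1/1) = [1/2, 1/1)
  emit 'c', narrow to [2/5, 1/2)
Step 2: interval [2/5, 1/2), width = 1/2 - 2/5 = 1/10
  'd': [2/5 + 1/10*0/1, 2/5 + 1/10*2/5) = [2/5, 11/25)
  'c': [2/5 + 1/10*2/5, 2/5 + 1/10*1/2) = [11/25, 9/20)
  'f': [2/5 + 1/10*1/2, 2/5 + 1/10*1/1) = [9/20, 1/2) <- contains code 189/400
  emit 'f', narrow to [9/20, 1/2)
Step 3: interval [9/20, 1/2), width = 1/2 - 9/20 = 1/20
  'd': [9/20 + 1/20*0/1, 9/20 + 1/20*2/5) = [9/20, 47/100)
  'c': [9/20 + 1/20*2/5, 9/20 + 1/20*1/2) = [47/100, 19/40) <- contains code 189/400
  'f': [9/20 + 1/20*1/2, 9/20 + 1/20*1/1) = [19/40, 1/2)
  emit 'c', narrow to [47/100, 19/40)

Answer: cfc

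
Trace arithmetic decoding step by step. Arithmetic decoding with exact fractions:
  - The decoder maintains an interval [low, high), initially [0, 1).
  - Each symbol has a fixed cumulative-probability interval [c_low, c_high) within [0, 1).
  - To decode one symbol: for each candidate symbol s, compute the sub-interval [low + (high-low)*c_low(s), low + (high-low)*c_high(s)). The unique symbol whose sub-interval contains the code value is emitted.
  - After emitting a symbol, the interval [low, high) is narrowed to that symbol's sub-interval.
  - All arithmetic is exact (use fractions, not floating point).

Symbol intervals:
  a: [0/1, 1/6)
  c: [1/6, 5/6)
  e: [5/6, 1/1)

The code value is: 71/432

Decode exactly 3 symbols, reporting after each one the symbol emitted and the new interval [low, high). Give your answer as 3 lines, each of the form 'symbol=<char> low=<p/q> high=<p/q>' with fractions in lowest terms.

Answer: symbol=a low=0/1 high=1/6
symbol=e low=5/36 high=1/6
symbol=e low=35/216 high=1/6

Derivation:
Step 1: interval [0/1, 1/1), width = 1/1 - 0/1 = 1/1
  'a': [0/1 + 1/1*0/1, 0/1 + 1/1*1/6) = [0/1, 1/6) <- contains code 71/432
  'c': [0/1 + 1/1*1/6, 0/1 + 1/1*5/6) = [1/6, 5/6)
  'e': [0/1 + 1/1*5/6, 0/1 + 1/1*1/1) = [5/6, 1/1)
  emit 'a', narrow to [0/1, 1/6)
Step 2: interval [0/1, 1/6), width = 1/6 - 0/1 = 1/6
  'a': [0/1 + 1/6*0/1, 0/1 + 1/6*1/6) = [0/1, 1/36)
  'c': [0/1 + 1/6*1/6, 0/1 + 1/6*5/6) = [1/36, 5/36)
  'e': [0/1 + 1/6*5/6, 0/1 + 1/6*1/1) = [5/36, 1/6) <- contains code 71/432
  emit 'e', narrow to [5/36, 1/6)
Step 3: interval [5/36, 1/6), width = 1/6 - 5/36 = 1/36
  'a': [5/36 + 1/36*0/1, 5/36 + 1/36*1/6) = [5/36, 31/216)
  'c': [5/36 + 1/36*1/6, 5/36 + 1/36*5/6) = [31/216, 35/216)
  'e': [5/36 + 1/36*5/6, 5/36 + 1/36*1/1) = [35/216, 1/6) <- contains code 71/432
  emit 'e', narrow to [35/216, 1/6)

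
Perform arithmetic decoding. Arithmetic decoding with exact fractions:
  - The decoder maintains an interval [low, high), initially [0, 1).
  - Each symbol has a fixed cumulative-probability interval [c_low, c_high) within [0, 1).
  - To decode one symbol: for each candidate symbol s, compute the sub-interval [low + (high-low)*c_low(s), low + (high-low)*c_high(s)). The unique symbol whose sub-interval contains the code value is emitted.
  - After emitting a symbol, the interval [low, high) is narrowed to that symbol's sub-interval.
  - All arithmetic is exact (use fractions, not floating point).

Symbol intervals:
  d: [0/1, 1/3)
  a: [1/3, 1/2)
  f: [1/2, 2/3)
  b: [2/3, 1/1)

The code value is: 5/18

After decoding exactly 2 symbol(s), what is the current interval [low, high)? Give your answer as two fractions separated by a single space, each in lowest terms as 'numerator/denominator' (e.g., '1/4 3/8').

Answer: 2/9 1/3

Derivation:
Step 1: interval [0/1, 1/1), width = 1/1 - 0/1 = 1/1
  'd': [0/1 + 1/1*0/1, 0/1 + 1/1*1/3) = [0/1, 1/3) <- contains code 5/18
  'a': [0/1 + 1/1*1/3, 0/1 + 1/1*1/2) = [1/3, 1/2)
  'f': [0/1 + 1/1*1/2, 0/1 + 1/1*2/3) = [1/2, 2/3)
  'b': [0/1 + 1/1*2/3, 0/1 + 1/1*1/1) = [2/3, 1/1)
  emit 'd', narrow to [0/1, 1/3)
Step 2: interval [0/1, 1/3), width = 1/3 - 0/1 = 1/3
  'd': [0/1 + 1/3*0/1, 0/1 + 1/3*1/3) = [0/1, 1/9)
  'a': [0/1 + 1/3*1/3, 0/1 + 1/3*1/2) = [1/9, 1/6)
  'f': [0/1 + 1/3*1/2, 0/1 + 1/3*2/3) = [1/6, 2/9)
  'b': [0/1 + 1/3*2/3, 0/1 + 1/3*1/1) = [2/9, 1/3) <- contains code 5/18
  emit 'b', narrow to [2/9, 1/3)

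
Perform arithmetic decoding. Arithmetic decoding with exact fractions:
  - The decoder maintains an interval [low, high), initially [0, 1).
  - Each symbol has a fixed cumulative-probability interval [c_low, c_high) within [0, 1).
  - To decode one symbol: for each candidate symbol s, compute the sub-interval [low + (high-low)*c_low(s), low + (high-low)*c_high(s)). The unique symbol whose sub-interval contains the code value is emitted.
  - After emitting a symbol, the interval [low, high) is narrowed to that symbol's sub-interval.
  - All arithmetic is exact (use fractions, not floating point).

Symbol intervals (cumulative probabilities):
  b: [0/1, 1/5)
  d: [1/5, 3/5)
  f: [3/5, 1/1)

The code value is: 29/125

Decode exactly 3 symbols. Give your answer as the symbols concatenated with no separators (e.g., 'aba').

Answer: dbd

Derivation:
Step 1: interval [0/1, 1/1), width = 1/1 - 0/1 = 1/1
  'b': [0/1 + 1/1*0/1, 0/1 + 1/1*1/5) = [0/1, 1/5)
  'd': [0/1 + 1/1*1/5, 0/1 + 1/1*3/5) = [1/5, 3/5) <- contains code 29/125
  'f': [0/1 + 1/1*3/5, 0/1 + 1/1*1/1) = [3/5, 1/1)
  emit 'd', narrow to [1/5, 3/5)
Step 2: interval [1/5, 3/5), width = 3/5 - 1/5 = 2/5
  'b': [1/5 + 2/5*0/1, 1/5 + 2/5*1/5) = [1/5, 7/25) <- contains code 29/125
  'd': [1/5 + 2/5*1/5, 1/5 + 2/5*3/5) = [7/25, 11/25)
  'f': [1/5 + 2/5*3/5, 1/5 + 2/5*1/1) = [11/25, 3/5)
  emit 'b', narrow to [1/5, 7/25)
Step 3: interval [1/5, 7/25), width = 7/25 - 1/5 = 2/25
  'b': [1/5 + 2/25*0/1, 1/5 + 2/25*1/5) = [1/5, 27/125)
  'd': [1/5 + 2/25*1/5, 1/5 + 2/25*3/5) = [27/125, 31/125) <- contains code 29/125
  'f': [1/5 + 2/25*3/5, 1/5 + 2/25*1/1) = [31/125, 7/25)
  emit 'd', narrow to [27/125, 31/125)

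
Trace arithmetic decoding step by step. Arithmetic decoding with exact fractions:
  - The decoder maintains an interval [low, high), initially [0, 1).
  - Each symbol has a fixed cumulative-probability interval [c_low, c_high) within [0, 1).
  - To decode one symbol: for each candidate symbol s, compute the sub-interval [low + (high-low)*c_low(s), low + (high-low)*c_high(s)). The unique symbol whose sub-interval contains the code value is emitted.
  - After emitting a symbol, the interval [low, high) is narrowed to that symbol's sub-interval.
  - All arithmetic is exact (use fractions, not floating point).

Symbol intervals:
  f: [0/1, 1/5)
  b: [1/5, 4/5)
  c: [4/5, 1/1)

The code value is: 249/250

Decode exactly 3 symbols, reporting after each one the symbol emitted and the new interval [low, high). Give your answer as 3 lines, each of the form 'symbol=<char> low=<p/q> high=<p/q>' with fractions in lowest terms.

Answer: symbol=c low=4/5 high=1/1
symbol=c low=24/25 high=1/1
symbol=c low=124/125 high=1/1

Derivation:
Step 1: interval [0/1, 1/1), width = 1/1 - 0/1 = 1/1
  'f': [0/1 + 1/1*0/1, 0/1 + 1/1*1/5) = [0/1, 1/5)
  'b': [0/1 + 1/1*1/5, 0/1 + 1/1*4/5) = [1/5, 4/5)
  'c': [0/1 + 1/1*4/5, 0/1 + 1/1*1/1) = [4/5, 1/1) <- contains code 249/250
  emit 'c', narrow to [4/5, 1/1)
Step 2: interval [4/5, 1/1), width = 1/1 - 4/5 = 1/5
  'f': [4/5 + 1/5*0/1, 4/5 + 1/5*1/5) = [4/5, 21/25)
  'b': [4/5 + 1/5*1/5, 4/5 + 1/5*4/5) = [21/25, 24/25)
  'c': [4/5 + 1/5*4/5, 4/5 + 1/5*1/1) = [24/25, 1/1) <- contains code 249/250
  emit 'c', narrow to [24/25, 1/1)
Step 3: interval [24/25, 1/1), width = 1/1 - 24/25 = 1/25
  'f': [24/25 + 1/25*0/1, 24/25 + 1/25*1/5) = [24/25, 121/125)
  'b': [24/25 + 1/25*1/5, 24/25 + 1/25*4/5) = [121/125, 124/125)
  'c': [24/25 + 1/25*4/5, 24/25 + 1/25*1/1) = [124/125, 1/1) <- contains code 249/250
  emit 'c', narrow to [124/125, 1/1)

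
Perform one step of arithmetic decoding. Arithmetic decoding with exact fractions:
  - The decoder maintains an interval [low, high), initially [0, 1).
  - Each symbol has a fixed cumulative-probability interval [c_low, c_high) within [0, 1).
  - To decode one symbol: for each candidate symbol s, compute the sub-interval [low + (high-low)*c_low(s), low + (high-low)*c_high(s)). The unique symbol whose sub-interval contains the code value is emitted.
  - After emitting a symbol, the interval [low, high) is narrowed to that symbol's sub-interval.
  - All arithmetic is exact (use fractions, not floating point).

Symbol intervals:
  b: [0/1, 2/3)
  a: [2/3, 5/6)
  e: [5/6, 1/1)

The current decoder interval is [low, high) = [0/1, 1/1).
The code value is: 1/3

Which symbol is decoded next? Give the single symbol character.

Interval width = high − low = 1/1 − 0/1 = 1/1
Scaled code = (code − low) / width = (1/3 − 0/1) / 1/1 = 1/3
  b: [0/1, 2/3) ← scaled code falls here ✓
  a: [2/3, 5/6) 
  e: [5/6, 1/1) 

Answer: b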